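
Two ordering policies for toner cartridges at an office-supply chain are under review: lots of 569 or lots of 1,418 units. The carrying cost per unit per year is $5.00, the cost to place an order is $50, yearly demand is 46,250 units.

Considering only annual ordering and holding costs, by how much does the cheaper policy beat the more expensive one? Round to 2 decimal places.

$310.83

Annual cost at Q: ordering D·S/Q plus holding Q·H/2.
TC(569) = (46,250/569)×50 + (569/2)×5 = $5,486.65
TC(1,418) = (46,250/1,418)×50 + (1,418/2)×5 = $5,175.82
|ΔTC| = |$5,486.65 − $5,175.82| = $310.83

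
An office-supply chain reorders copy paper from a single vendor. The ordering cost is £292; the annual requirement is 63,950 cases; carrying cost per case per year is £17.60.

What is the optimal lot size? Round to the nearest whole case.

1,457 cases

Optimal lot size Q* = (2 × 63,950 × £292 / £17.6)^½ ≈ 1,456.70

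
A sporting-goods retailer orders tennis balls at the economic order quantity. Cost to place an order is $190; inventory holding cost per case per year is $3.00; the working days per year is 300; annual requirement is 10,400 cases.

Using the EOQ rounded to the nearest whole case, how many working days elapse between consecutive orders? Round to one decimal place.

33.1 days

Optimal lot size Q* = (2 × 10,400 × $190 / $3)^½ ≈ 1,147.75 → Q = 1,148 cases
T = Q/D × 300 days = 1,148/10,400 × 300 = 33.115 days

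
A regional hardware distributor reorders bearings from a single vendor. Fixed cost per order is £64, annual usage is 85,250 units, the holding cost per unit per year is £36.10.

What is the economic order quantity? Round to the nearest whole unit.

550 units

EOQ = √(2DS/H) = √(2 × 85,250 × 64 / 36.1)
    = √(302,271.47) ≈ 549.79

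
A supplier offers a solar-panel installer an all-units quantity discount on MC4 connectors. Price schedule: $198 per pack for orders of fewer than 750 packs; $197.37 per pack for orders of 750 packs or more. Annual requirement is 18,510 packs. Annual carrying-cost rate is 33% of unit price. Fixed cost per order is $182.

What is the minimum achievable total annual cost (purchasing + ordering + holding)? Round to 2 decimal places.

$3,682,235.00

H₁ = 33%×$198 = $65.3400;  H₂ = 33%×$197.37 = $65.1321
EOQ₁ = √(2×18,510×182/65.3400) = 321.12  (< 750, feasible at tier 1)
EOQ₂ = √(2×18,510×182/65.1321) = 321.63  (< 750 → use Q = 750 at tier-2 price)
TC(tier 1 (EOQ₁), Q≈321.1) = $3,685,961.83
TC(tier 2, Q≈750.0) = $3,682,235.00
Minimum at tier 2: $3,682,235.00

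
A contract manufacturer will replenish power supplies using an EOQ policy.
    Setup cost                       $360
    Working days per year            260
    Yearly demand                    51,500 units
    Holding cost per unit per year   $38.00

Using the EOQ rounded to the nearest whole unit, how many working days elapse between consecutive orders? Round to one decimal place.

5.0 days

EOQ = √(2DS/H) = √(2 × 51,500 × 360 / 38)
    = √(975,789.47) ≈ 987.82 → Q = 988 units
Cycle time = (working days × Q)/D = (260 × 988) / 51,500 = 4.988 days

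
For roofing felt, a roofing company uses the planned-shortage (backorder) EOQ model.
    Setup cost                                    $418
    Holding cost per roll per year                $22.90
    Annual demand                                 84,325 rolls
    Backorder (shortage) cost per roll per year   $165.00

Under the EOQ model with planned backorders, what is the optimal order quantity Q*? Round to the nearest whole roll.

Basic EOQ = √(2·84,325·418/22.9) = 1,754.541
Backorder adjustment √((H+b)/b) = √((22.9+165)/165) = 1.0671
Q* = 1,754.541 × 1.0671 ≈ 1,872.34

1,872 rolls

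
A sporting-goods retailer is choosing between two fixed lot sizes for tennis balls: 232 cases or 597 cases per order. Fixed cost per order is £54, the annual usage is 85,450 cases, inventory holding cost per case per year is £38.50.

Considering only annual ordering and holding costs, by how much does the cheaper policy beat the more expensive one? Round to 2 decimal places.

Annual cost at Q: ordering D·S/Q plus holding Q·H/2.
TC(232) = (85,450/232)×54 + (232/2)×38.5 = £24,355.22
TC(597) = (85,450/597)×54 + (597/2)×38.5 = £19,221.40
Lots of 597 are cheaper by £5,133.83.

£5,133.83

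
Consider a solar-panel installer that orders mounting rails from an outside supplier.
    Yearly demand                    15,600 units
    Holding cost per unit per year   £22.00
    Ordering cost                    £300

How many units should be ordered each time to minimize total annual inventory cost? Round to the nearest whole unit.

652 units

Optimal lot size Q* = (2 × 15,600 × £300 / £22)^½ ≈ 652.27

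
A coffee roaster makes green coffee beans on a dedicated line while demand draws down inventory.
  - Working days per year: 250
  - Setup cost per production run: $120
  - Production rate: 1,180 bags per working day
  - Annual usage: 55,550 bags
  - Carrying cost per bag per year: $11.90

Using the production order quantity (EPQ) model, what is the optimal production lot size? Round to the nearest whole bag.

1,175 bags

Daily demand d = 55,550/250 = 222.200; p = 1180; 1 − d/p = 0.81169
EPQ = √(2DS / (H(1 − d/p)))
    = √(2 × 55,550 × 120 / (11.9 × 0.81169)) ≈ 1,174.84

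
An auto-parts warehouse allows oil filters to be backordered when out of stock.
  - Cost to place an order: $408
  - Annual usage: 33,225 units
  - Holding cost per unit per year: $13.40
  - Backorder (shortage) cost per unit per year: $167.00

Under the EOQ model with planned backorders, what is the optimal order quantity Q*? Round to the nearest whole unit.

Q* = √(2DS/H) · √((H + b)/b)
   = √(2 × 33,225 × 408 / 13.4) · √((13.4 + 167) / 167)
   = 1,422.411 × 1.0393 ≈ 1,478.38

1,478 units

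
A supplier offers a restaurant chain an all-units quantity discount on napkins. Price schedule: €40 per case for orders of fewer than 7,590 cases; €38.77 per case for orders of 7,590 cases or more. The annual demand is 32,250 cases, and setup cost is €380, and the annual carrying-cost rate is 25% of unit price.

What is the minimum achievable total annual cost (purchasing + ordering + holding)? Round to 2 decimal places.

H₁ = 25%×€40 = €10.0000;  H₂ = 25%×€38.77 = €9.6925
EOQ₁ = √(2×32,250×380/10.0000) = 1,565.57  (< 7,590, feasible at tier 1)
EOQ₂ = √(2×32,250×380/9.6925) = 1,590.21  (< 7,590 → use Q = 7,590 at tier-2 price)
TC(tier 1 (EOQ₁), Q≈1,565.6) = €1,305,655.67
TC(tier 2, Q≈7,590.0) = €1,288,730.16
Minimum at tier 2: €1,288,730.16

€1,288,730.16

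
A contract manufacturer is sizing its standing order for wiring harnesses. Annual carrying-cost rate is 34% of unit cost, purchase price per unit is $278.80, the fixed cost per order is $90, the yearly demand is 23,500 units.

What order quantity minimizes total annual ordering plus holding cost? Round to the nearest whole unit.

Holding cost per unit per year: H = 34% × $278.8 = $94.7920
EOQ = √(2DS/H) = √(2 × 23,500 × 90 / 94.792)
    = √(44,624.02) ≈ 211.24

211 units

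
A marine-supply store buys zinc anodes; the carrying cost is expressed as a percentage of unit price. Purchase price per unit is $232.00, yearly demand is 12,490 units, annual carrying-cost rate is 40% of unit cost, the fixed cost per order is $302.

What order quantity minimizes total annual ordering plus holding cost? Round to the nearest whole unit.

Carrying cost H = $232 × 40% = $92.8000/unit/yr
2DS/H = 2·12,490·302/92.8 = 81,292.67
EOQ = √81,292.67 ≈ 285.12

285 units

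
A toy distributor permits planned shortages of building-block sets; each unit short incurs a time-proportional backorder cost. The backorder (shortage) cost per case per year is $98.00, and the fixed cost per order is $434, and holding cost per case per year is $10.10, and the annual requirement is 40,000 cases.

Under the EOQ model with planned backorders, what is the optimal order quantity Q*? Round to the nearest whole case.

Q* = √(2DS/H) · √((H + b)/b)
   = √(2 × 40,000 × 434 / 10.1) · √((10.1 + 98) / 98)
   = 1,854.083 × 1.0503 ≈ 1,947.28

1,947 cases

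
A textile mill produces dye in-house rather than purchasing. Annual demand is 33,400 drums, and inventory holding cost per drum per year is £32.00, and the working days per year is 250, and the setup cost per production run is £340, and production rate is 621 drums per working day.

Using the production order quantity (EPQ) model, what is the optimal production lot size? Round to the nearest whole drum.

Daily demand d = 33,400/250 = 133.600; p = 621; 1 − d/p = 0.78486
EPQ = √(2DS / (H(1 − d/p)))
    = √(2 × 33,400 × 340 / (32 × 0.78486)) ≈ 950.95

951 drums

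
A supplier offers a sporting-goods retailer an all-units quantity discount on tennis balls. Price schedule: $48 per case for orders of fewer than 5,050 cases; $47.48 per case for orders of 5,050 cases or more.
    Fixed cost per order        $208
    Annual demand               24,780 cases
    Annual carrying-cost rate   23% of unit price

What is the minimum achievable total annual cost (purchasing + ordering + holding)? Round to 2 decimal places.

H₁ = 23%×$48 = $11.0400;  H₂ = 23%×$47.48 = $10.9204
EOQ₁ = √(2×24,780×208/11.0400) = 966.30  (< 5,050, feasible at tier 1)
EOQ₂ = √(2×24,780×208/10.9204) = 971.58  (< 5,050 → use Q = 5,050 at tier-2 price)
TC(tier 1 (EOQ₁), Q≈966.3) = $1,200,107.97
TC(tier 2, Q≈5,050.0) = $1,205,149.05
Minimum at tier 1 (EOQ₁): $1,200,107.97

$1,200,107.97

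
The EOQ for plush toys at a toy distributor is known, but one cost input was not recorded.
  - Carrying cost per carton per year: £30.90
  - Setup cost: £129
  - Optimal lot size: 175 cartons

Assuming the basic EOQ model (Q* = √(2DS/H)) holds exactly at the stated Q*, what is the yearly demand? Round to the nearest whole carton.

3,668 cartons per year

From Q* = √(2DS/H) ⇒ Q*² = 2DS/H.
D = Q²H / (2S) = 175² × 30.9 / (2 × 129) = 3,667.88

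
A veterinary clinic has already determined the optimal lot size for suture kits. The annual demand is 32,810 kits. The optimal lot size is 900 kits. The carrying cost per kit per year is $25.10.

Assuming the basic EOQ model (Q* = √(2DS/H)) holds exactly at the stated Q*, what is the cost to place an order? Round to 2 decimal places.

$309.83

Since Q* = (2DS/H)^½, squaring gives Q*²·H = 2DS.
S = Q²H / (2D) = 900² × 25.1 / (2 × 32,810) = 309.8293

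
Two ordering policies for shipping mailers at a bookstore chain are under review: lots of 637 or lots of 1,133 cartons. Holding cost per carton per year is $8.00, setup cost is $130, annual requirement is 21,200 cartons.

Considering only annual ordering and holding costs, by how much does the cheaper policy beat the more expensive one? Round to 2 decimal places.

$89.95

Annual cost at Q: ordering D·S/Q plus holding Q·H/2.
TC(637) = (21,200/637)×130 + (637/2)×8 = $6,874.53
TC(1,133) = (21,200/1,133)×130 + (1,133/2)×8 = $6,964.48
Lots of 637 are cheaper by $89.95.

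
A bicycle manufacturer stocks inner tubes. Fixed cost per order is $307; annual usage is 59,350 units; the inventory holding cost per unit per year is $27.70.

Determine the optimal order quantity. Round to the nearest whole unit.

Q* = √(2·D·S / H) = √(2·59,350·307 / 27.7) = √1,315,556.0 ≈ 1,146.98

1,147 units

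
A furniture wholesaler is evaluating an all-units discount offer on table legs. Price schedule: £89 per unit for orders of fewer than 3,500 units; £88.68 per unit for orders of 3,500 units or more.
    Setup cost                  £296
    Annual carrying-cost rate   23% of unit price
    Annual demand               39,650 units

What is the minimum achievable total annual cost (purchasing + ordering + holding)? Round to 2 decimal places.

H₁ = 23%×£89 = £20.4700;  H₂ = 23%×£88.68 = £20.3964
EOQ₁ = √(2×39,650×296/20.4700) = 1,070.84  (< 3,500, feasible at tier 1)
EOQ₂ = √(2×39,650×296/20.3964) = 1,072.77  (< 3,500 → use Q = 3,500 at tier-2 price)
TC(tier 1 (EOQ₁), Q≈1,070.8) = £3,550,770.04
TC(tier 2, Q≈3,500.0) = £3,555,208.96
Minimum at tier 1 (EOQ₁): £3,550,770.04

£3,550,770.04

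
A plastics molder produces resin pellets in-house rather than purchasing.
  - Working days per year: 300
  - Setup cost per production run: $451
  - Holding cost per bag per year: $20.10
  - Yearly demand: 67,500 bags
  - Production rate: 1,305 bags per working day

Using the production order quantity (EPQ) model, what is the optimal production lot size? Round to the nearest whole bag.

Daily demand d = 67,500/300 = 225.000; p = 1305; 1 − d/p = 0.82759
EPQ = √(2DS / (H(1 − d/p)))
    = √(2 × 67,500 × 451 / (20.1 × 0.82759)) ≈ 1,913.16

1,913 bags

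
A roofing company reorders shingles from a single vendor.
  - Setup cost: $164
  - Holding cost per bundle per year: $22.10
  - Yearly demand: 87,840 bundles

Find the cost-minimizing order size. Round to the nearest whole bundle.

1,142 bundles

2DS/H = 2·87,840·164/22.1 = 1,303,688.69
EOQ = √1,303,688.69 ≈ 1,141.79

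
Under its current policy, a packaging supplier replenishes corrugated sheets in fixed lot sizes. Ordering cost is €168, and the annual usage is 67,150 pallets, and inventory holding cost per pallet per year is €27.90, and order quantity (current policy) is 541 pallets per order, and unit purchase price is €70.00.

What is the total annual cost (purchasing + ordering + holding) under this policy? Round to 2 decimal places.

Annual ordering cost = (D/Q)·S = (67,150/541) × 168 = €20,852.50
Annual holding cost  = (Q/2)·H = (541/2) × 27.9 = €7,546.95
Purchase cost = D·C = 67,150 × 70 = €4,700,500.00
Total = €20,852.50 + €7,546.95 + €4,700,500.00 = €4,728,899.45

€4,728,899.45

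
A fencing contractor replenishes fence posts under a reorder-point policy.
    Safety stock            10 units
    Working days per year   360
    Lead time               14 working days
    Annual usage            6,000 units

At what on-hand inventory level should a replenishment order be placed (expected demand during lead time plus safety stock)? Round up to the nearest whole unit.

244 units

Daily demand d = 6,000 / 360 = 16.667 units/day
Demand during lead time = 16.667 × 14 = 233.33
Reorder point = 233.33 + 10 = 243.33 → round up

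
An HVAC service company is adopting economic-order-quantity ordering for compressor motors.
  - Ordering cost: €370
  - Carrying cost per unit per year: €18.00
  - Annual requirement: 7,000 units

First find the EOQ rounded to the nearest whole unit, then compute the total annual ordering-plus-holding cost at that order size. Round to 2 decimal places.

€9,656.09

Optimal lot size Q* = (2 × 7,000 × €370 / €18)^½ ≈ 536.45 → Q = 536 units
Orders/yr = 7,000/536 = 13.060; ordering cost = 13.060 × €370 = €4,832.09
Average inventory = 536/2 = 268; holding cost = 268 × €18 = €4,824.00
Total = €4,832.09 + €4,824.00 = €9,656.09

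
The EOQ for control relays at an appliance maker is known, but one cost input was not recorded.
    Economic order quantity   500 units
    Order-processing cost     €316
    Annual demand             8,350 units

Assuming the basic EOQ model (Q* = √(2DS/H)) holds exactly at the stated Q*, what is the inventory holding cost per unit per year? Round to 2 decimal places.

€21.11

Since Q* = (2DS/H)^½, squaring gives Q*²·H = 2DS.
H = 2DS / Q² = 2 × 8,350 × 316 / 500² = 21.1088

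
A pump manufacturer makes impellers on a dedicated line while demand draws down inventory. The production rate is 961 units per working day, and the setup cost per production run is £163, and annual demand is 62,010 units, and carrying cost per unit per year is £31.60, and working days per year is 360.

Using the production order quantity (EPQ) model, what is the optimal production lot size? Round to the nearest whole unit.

883 units

d = 62,010/360 = 172.2500 units/day;  effective holding cost H(1 − d/p) = 31.6·(1 − 172.2500/961) = 25.93600
Q* = √(2DS / H_eff) = √(2·62,010·163 / 25.93600) ≈ 882.85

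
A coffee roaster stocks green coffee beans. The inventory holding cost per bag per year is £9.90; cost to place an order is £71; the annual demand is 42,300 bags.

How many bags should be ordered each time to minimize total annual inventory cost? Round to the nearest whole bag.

779 bags

EOQ = √(2DS/H) = √(2 × 42,300 × 71 / 9.9)
    = √(606,727.27) ≈ 778.93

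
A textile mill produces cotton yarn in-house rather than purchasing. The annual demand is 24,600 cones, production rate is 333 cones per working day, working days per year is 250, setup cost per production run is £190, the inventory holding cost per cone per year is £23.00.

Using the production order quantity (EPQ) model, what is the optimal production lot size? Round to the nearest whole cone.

760 cones

Daily demand d = 24,600/250 = 98.400; p = 333; 1 − d/p = 0.70450
EPQ = √(2DS / (H(1 − d/p)))
    = √(2 × 24,600 × 190 / (23 × 0.70450)) ≈ 759.55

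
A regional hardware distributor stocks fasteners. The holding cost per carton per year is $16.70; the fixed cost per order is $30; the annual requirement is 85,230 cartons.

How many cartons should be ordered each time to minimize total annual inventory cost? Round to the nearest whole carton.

553 cartons

2DS/H = 2·85,230·30/16.7 = 306,215.57
EOQ = √306,215.57 ≈ 553.37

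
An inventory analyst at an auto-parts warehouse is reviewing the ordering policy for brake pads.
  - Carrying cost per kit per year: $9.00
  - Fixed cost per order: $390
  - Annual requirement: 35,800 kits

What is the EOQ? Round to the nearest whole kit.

1,761 kits

EOQ = √(2DS/H) = √(2 × 35,800 × 390 / 9)
    = √(3,102,666.67) ≈ 1,761.44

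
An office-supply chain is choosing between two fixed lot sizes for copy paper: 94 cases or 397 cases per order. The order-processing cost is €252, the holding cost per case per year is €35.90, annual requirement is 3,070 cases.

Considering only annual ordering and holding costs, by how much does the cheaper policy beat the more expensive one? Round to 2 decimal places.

€842.65

TC(Q) = (D/Q)S + (Q/2)H
TC(94) = (3,070/94)×252 + (94/2)×35.9 = €9,917.51
TC(397) = (3,070/397)×252 + (397/2)×35.9 = €9,074.87
Cheaper: Q = 397.  Difference = €842.65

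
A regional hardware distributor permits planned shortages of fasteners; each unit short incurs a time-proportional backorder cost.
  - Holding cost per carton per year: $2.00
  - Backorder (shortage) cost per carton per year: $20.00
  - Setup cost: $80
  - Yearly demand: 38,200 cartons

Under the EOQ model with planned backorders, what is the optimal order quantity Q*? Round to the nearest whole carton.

Basic EOQ = √(2·38,200·80/2) = 1,748.142
Backorder adjustment √((H+b)/b) = √((2+20)/20) = 1.0488
Q* = 1,748.142 × 1.0488 ≈ 1,833.47

1,833 cartons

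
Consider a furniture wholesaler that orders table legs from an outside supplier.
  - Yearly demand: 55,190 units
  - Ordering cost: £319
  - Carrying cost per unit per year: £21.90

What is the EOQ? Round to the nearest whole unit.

1,268 units

Optimal lot size Q* = (2 × 55,190 × £319 / £21.9)^½ ≈ 1,268.00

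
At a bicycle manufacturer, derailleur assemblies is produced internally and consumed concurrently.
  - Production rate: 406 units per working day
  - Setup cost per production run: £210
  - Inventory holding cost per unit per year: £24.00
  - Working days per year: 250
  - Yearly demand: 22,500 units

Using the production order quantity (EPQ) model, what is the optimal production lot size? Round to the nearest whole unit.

d = 22,500/250 = 90.0000 units/day;  effective holding cost H(1 − d/p) = 24·(1 − 90.0000/406) = 18.67980
Q* = √(2DS / H_eff) = √(2·22,500·210 / 18.67980) ≈ 711.26

711 units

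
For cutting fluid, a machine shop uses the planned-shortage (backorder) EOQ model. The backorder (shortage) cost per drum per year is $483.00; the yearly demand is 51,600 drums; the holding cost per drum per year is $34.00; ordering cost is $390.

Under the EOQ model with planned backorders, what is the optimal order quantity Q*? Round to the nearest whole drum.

1,126 drums

Q* = √(2DS/H) · √((H + b)/b)
   = √(2 × 51,600 × 390 / 34) · √((34 + 483) / 483)
   = 1,088.010 × 1.0346 ≈ 1,125.65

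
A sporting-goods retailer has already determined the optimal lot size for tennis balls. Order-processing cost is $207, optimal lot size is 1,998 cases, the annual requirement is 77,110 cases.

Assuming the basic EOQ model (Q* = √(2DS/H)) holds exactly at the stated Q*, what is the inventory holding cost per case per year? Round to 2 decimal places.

$8.00

EOQ relation: Q² = 2DS/H, so rearrange for the unknown.
H = 2DS / Q² = 2 × 77,110 × 207 / 1,998² = 7.9969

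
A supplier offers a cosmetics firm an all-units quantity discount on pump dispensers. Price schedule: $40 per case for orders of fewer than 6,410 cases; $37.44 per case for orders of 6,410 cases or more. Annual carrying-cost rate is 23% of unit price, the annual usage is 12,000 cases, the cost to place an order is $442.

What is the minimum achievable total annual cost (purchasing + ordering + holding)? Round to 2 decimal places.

$477,706.35

H₁ = 23%×$40 = $9.2000;  H₂ = 23%×$37.44 = $8.6112
EOQ₁ = √(2×12,000×442/9.2000) = 1,073.80  (< 6,410, feasible at tier 1)
EOQ₂ = √(2×12,000×442/8.6112) = 1,109.90  (< 6,410 → use Q = 6,410 at tier-2 price)
TC(tier 1 (EOQ₁), Q≈1,073.8) = $489,878.95
TC(tier 2, Q≈6,410.0) = $477,706.35
Minimum at tier 2: $477,706.35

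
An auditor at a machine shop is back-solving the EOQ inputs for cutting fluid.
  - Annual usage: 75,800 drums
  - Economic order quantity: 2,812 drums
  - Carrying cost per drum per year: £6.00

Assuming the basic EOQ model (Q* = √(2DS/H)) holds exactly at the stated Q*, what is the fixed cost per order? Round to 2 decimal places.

Since Q* = (2DS/H)^½, squaring gives Q*²·H = 2DS.
S = Q²H / (2D) = 2,812² × 6 / (2 × 75,800) = 312.9556

£312.96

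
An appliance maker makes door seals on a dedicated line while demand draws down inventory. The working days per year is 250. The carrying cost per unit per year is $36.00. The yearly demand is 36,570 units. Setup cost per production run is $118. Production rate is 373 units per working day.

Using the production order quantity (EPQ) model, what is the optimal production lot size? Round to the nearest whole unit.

Daily demand d = 36,570/250 = 146.280; p = 373; 1 − d/p = 0.60783
EPQ = √(2DS / (H(1 − d/p)))
    = √(2 × 36,570 × 118 / (36 × 0.60783)) ≈ 628.02

628 units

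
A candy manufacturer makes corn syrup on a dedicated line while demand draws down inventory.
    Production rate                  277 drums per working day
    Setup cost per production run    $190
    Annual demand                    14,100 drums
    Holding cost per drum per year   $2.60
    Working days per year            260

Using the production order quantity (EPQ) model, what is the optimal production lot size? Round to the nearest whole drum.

1,601 drums

Daily demand d = 14,100/260 = 54.231; p = 277; 1 − d/p = 0.80422
EPQ = √(2DS / (H(1 − d/p)))
    = √(2 × 14,100 × 190 / (2.6 × 0.80422)) ≈ 1,600.76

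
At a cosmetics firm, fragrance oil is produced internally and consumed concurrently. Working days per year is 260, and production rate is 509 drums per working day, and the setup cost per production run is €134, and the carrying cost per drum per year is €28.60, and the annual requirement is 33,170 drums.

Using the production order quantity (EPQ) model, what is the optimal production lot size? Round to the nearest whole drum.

d = 33,170/260 = 127.5769 drums/day;  effective holding cost H(1 − d/p) = 28.6·(1 − 127.5769/509) = 21.43163
Q* = √(2DS / H_eff) = √(2·33,170·134 / 21.43163) ≈ 644.04

644 drums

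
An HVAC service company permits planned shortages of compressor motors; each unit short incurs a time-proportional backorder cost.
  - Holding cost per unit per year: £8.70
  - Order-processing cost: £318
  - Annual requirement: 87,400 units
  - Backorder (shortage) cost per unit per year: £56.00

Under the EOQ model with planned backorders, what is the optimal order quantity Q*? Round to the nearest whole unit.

2,717 units

Q* = √(2DS/H) · √((H + b)/b)
   = √(2 × 87,400 × 318 / 8.7) · √((8.7 + 56) / 56)
   = 2,527.695 × 1.0749 ≈ 2,716.96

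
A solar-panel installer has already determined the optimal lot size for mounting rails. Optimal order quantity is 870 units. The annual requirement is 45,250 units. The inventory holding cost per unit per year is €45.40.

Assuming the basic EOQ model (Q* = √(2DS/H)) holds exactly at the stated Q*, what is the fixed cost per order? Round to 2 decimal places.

From Q* = √(2DS/H) ⇒ Q*² = 2DS/H.
S = Q²H / (2D) = 870² × 45.4 / (2 × 45,250) = 379.7045

€379.70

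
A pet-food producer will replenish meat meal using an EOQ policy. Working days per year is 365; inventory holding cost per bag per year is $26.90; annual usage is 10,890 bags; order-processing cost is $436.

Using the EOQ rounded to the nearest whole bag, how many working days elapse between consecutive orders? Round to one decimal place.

19.9 days

EOQ = √(2DS/H) = √(2 × 10,890 × 436 / 26.9)
    = √(353,014.13) ≈ 594.15 → Q = 594 bags
T = Q/D × 365 days = 594/10,890 × 365 = 19.909 days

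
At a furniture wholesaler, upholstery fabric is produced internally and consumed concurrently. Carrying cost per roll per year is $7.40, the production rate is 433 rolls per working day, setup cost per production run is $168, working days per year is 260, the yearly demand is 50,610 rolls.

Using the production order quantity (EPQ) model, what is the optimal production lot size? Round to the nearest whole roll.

d = 50,610/260 = 194.6538 rolls/day;  effective holding cost H(1 − d/p) = 7.4·(1 − 194.6538/433) = 4.07335
Q* = √(2DS / H_eff) = √(2·50,610·168 / 4.07335) ≈ 2,043.20

2,043 rolls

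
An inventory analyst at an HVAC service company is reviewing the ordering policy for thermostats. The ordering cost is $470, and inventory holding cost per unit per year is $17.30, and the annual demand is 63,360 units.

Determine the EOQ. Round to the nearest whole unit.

2DS/H = 2·63,360·470/17.3 = 3,442,682.08
EOQ = √3,442,682.08 ≈ 1,855.45

1,855 units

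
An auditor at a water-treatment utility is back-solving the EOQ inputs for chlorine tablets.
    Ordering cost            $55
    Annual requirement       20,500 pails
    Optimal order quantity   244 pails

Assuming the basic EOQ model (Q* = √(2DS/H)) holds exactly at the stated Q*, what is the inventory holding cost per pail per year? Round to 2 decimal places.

$37.88

From Q* = √(2DS/H) ⇒ Q*² = 2DS/H.
H = 2DS / Q² = 2 × 20,500 × 55 / 244² = 37.8762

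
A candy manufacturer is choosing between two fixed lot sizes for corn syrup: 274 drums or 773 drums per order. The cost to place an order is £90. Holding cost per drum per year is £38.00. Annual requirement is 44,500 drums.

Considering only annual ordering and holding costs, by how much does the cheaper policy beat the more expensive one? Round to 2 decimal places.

For each Q, cost = (D/Q)·S + (Q/2)·H.
TC(274) = (44,500/274)×90 + (274/2)×38 = £19,822.79
TC(773) = (44,500/773)×90 + (773/2)×38 = £19,868.11
Cheaper: Q = 274.  Difference = £45.32

£45.32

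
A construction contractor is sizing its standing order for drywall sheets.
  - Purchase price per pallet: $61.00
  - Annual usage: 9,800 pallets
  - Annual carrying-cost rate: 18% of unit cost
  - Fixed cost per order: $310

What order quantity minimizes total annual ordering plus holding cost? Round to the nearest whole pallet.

Carrying cost H = $61 × 18% = $10.9800/pallet/yr
2DS/H = 2·9,800·310/10.98 = 553,369.76
EOQ = √553,369.76 ≈ 743.89

744 pallets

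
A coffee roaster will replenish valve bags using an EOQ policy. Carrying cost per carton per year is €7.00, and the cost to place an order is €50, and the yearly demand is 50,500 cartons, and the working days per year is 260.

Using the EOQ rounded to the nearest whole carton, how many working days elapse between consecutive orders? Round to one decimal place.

EOQ = √(2DS/H) = √(2 × 50,500 × 50 / 7)
    = √(721,428.57) ≈ 849.37 → Q = 849 cartons
Days between orders = 260 / (D/Q) = 260 / 59.482 ≈ 4.371

4.4 days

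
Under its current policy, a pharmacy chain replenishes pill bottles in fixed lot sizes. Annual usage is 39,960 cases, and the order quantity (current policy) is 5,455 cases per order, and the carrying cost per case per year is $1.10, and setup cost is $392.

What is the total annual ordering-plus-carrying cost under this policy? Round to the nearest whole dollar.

Ordering: D/Q × S = 39,960/5,455 × $392 = $2,871.55
Holding:  Q/2 × H = 5,455/2 × $1.1 = $3,000.25
Total = $2,871.55 + $3,000.25 = $5,871.80

$5,872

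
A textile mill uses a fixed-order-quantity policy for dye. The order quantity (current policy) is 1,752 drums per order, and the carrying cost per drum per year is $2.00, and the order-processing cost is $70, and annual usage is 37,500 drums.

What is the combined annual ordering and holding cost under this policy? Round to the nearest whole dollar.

$3,250

Ordering: D/Q × S = 37,500/1,752 × $70 = $1,498.29
Holding:  Q/2 × H = 1,752/2 × $2 = $1,752.00
Total = $1,498.29 + $1,752.00 = $3,250.29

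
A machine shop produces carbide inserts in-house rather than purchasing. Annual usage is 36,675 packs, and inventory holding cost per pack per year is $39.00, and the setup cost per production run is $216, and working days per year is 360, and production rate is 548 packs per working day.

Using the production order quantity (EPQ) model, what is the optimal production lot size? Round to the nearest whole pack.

d = 36,675/360 = 101.8750 packs/day;  effective holding cost H(1 − d/p) = 39·(1 − 101.8750/548) = 31.74977
Q* = √(2DS / H_eff) = √(2·36,675·216 / 31.74977) ≈ 706.41

706 packs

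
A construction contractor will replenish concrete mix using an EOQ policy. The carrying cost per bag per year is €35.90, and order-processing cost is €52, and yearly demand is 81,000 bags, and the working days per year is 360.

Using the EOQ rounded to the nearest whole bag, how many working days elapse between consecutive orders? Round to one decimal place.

2DS/H = 2·81,000·52/35.9 = 234,651.81
EOQ = √234,651.81 ≈ 484.41 → Q = 484 bags
Cycle time = (working days × Q)/D = (360 × 484) / 81,000 = 2.151 days

2.2 days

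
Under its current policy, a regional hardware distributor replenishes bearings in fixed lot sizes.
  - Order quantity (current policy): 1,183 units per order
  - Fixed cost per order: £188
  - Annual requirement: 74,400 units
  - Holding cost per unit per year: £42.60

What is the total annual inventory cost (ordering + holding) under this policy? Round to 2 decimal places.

Orders/yr = 74,400/1,183 = 62.891; ordering cost = 62.891 × £188 = £11,823.50
Average inventory = 1,183/2 = 591.5; holding cost = 591.5 × £42.6 = £25,197.90
Total = £11,823.50 + £25,197.90 = £37,021.40

£37,021.40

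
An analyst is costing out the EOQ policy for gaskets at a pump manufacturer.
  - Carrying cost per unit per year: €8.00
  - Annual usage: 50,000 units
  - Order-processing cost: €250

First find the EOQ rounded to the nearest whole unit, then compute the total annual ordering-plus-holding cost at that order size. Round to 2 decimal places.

€14,142.14

EOQ = √(2DS/H) = √(2 × 50,000 × 250 / 8)
    = √(3,125,000.00) ≈ 1,767.77 → Q = 1,768 units
Annual ordering cost = (D/Q)·S = (50,000/1,768) × 250 = €7,070.14
Annual holding cost  = (Q/2)·H = (1,768/2) × 8 = €7,072.00
Total = €7,070.14 + €7,072.00 = €14,142.14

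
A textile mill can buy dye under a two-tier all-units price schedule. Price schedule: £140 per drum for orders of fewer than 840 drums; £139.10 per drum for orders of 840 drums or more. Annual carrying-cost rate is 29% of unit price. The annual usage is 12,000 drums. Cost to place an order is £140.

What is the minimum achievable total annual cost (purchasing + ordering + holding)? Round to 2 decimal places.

H₁ = 29%×£140 = £40.6000;  H₂ = 29%×£139.10 = £40.3390
EOQ₁ = √(2×12,000×140/40.6000) = 287.68  (< 840, feasible at tier 1)
EOQ₂ = √(2×12,000×140/40.3390) = 288.61  (< 840 → use Q = 840 at tier-2 price)
TC(tier 1 (EOQ₁), Q≈287.7) = £1,691,679.73
TC(tier 2, Q≈840.0) = £1,688,142.38
Minimum at tier 2: £1,688,142.38

£1,688,142.38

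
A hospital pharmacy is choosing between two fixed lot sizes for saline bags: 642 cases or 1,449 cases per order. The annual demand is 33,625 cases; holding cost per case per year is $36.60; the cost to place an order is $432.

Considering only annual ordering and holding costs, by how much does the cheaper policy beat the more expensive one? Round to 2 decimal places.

$2,166.78

TC(Q) = (D/Q)S + (Q/2)H
TC(642) = (33,625/642)×432 + (642/2)×36.6 = $34,374.77
TC(1,449) = (33,625/1,449)×432 + (1,449/2)×36.6 = $36,541.54
Lots of 642 are cheaper by $2,166.78.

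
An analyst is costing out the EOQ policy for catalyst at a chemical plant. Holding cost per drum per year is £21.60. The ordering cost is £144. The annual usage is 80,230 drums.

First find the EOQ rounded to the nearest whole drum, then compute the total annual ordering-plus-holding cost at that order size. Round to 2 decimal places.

EOQ = √(2DS/H) = √(2 × 80,230 × 144 / 21.6)
    = √(1,069,733.33) ≈ 1,034.28 → Q = 1,034 drums
Orders/yr = 80,230/1,034 = 77.592; ordering cost = 77.592 × £144 = £11,173.23
Average inventory = 1,034/2 = 517; holding cost = 517 × £21.6 = £11,167.20
Total = £11,173.23 + £11,167.20 = £22,340.43

£22,340.43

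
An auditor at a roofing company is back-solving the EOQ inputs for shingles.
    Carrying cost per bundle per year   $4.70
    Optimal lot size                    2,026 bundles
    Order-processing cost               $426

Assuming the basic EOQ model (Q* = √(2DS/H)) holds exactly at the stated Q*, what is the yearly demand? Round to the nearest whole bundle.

Since Q* = (2DS/H)^½, squaring gives Q*²·H = 2DS.
D = Q²H / (2S) = 2,026² × 4.7 / (2 × 426) = 22,643.17

22,643 bundles per year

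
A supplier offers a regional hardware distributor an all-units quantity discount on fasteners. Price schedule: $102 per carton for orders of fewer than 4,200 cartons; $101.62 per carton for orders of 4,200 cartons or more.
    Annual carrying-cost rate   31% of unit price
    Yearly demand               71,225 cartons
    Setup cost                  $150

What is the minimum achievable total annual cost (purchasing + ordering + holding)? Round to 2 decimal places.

H₁ = 31%×$102 = $31.6200;  H₂ = 31%×$101.62 = $31.5022
EOQ₁ = √(2×71,225×150/31.6200) = 822.05  (< 4,200, feasible at tier 1)
EOQ₂ = √(2×71,225×150/31.5022) = 823.58  (< 4,200 → use Q = 4,200 at tier-2 price)
TC(tier 1 (EOQ₁), Q≈822.0) = $7,290,943.08
TC(tier 2, Q≈4,200.0) = $7,306,582.87
Minimum at tier 1 (EOQ₁): $7,290,943.08

$7,290,943.08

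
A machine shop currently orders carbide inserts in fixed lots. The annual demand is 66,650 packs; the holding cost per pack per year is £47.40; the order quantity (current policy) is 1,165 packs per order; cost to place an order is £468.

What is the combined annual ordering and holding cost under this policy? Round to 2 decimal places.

Annual ordering cost = (D/Q)·S = (66,650/1,165) × 468 = £26,774.42
Annual holding cost  = (Q/2)·H = (1,165/2) × 47.4 = £27,610.50
Total = £26,774.42 + £27,610.50 = £54,384.92

£54,384.92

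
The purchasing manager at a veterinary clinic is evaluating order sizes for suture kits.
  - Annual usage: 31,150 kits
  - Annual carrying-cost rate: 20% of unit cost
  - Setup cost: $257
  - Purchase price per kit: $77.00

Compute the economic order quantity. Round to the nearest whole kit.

Carrying cost H = $77 × 20% = $15.4000/kit/yr
Optimal lot size Q* = (2 × 31,150 × $257 / $15.4)^½ ≈ 1,019.65

1,020 kits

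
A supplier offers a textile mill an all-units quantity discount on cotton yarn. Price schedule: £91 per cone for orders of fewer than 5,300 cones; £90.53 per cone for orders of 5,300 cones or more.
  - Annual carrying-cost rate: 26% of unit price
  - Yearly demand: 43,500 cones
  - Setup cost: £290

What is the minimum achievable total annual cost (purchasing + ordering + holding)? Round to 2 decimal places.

£3,982,932.39

H₁ = 26%×£91 = £23.6600;  H₂ = 26%×£90.53 = £23.5378
EOQ₁ = √(2×43,500×290/23.6600) = 1,032.65  (< 5,300, feasible at tier 1)
EOQ₂ = √(2×43,500×290/23.5378) = 1,035.32  (< 5,300 → use Q = 5,300 at tier-2 price)
TC(tier 1 (EOQ₁), Q≈1,032.6) = £3,982,932.39
TC(tier 2, Q≈5,300.0) = £4,002,810.36
Minimum at tier 1 (EOQ₁): £3,982,932.39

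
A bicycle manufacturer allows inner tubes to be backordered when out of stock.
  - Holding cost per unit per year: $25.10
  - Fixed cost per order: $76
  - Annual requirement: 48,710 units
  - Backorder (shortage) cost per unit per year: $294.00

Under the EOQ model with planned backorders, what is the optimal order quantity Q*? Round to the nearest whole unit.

566 units

Basic EOQ = √(2·48,710·76/25.1) = 543.118
Backorder adjustment √((H+b)/b) = √((25.1+294)/294) = 1.0418
Q* = 543.118 × 1.0418 ≈ 565.83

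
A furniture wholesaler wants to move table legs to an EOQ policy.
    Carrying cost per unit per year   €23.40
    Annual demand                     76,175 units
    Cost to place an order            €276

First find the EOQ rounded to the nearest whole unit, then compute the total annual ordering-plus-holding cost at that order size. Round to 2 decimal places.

Q* = √(2·D·S / H) = √(2·76,175·276 / 23.4) = √1,796,948.7 ≈ 1,340.50 → Q = 1,341 units
Orders/yr = 76,175/1,341 = 56.805; ordering cost = 56.805 × €276 = €15,678.08
Average inventory = 1,341/2 = 670.5; holding cost = 670.5 × €23.4 = €15,689.70
Total = €15,678.08 + €15,689.70 = €31,367.78

€31,367.78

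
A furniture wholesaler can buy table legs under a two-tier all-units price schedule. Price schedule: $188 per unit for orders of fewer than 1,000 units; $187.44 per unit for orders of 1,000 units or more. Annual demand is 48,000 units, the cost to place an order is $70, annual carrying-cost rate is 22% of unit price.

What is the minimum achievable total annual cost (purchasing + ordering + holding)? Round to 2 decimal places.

$9,021,098.40

H₁ = 22%×$188 = $41.3600;  H₂ = 22%×$187.44 = $41.2368
EOQ₁ = √(2×48,000×70/41.3600) = 403.08  (< 1,000, feasible at tier 1)
EOQ₂ = √(2×48,000×70/41.2368) = 403.68  (< 1,000 → use Q = 1,000 at tier-2 price)
TC(tier 1 (EOQ₁), Q≈403.1) = $9,040,671.51
TC(tier 2, Q≈1,000.0) = $9,021,098.40
Minimum at tier 2: $9,021,098.40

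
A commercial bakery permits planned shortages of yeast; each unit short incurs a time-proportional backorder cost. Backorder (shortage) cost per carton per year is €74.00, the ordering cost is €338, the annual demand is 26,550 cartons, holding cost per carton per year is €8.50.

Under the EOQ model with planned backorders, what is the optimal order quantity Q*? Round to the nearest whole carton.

Basic EOQ = √(2·26,550·338/8.5) = 1,453.102
Backorder adjustment √((H+b)/b) = √((8.5+74)/74) = 1.0559
Q* = 1,453.102 × 1.0559 ≈ 1,534.29

1,534 cartons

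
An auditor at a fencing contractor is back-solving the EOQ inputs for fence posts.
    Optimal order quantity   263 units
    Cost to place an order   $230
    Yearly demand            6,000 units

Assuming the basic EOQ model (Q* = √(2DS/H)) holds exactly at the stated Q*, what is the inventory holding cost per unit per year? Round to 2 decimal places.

From Q* = √(2DS/H) ⇒ Q*² = 2DS/H.
H = 2DS / Q² = 2 × 6,000 × 230 / 263² = 39.9023

$39.90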